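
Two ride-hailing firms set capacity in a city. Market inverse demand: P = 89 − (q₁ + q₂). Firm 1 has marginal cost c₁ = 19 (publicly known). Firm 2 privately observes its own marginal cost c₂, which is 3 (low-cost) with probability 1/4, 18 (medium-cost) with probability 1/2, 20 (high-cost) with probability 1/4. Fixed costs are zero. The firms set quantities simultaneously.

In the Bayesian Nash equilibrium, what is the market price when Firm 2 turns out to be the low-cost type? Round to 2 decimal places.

Type-c best response for Firm 2: q₂(c) = (89 − c)/2 − q₁/2.
Firm 1 maximizes expected profit; its first-order condition is 89 − 2q₁ − E[q₂] − 19 = 0.
Substituting E[q₂] and solving: E[c₂] = 14.75, so q₁ = (89 − 2·19 + 14.75)/3 = 21.9167.
q₂(low-cost) = 32.0417, so P = 89 − (21.9167 + 32.0417) = 35.0417.

35.04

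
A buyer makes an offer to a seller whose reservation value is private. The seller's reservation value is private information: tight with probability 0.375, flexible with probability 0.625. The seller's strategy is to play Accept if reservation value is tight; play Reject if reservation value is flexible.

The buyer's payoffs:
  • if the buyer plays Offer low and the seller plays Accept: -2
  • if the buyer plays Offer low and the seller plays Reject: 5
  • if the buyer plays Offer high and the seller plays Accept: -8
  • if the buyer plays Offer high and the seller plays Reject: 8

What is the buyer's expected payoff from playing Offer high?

2

Take the expectation over the seller's reservation value, weighting each type's action by its prior probability.
E[Offer high] = 0.375·(-8) + 0.625·8 = (-3) + 5 = 2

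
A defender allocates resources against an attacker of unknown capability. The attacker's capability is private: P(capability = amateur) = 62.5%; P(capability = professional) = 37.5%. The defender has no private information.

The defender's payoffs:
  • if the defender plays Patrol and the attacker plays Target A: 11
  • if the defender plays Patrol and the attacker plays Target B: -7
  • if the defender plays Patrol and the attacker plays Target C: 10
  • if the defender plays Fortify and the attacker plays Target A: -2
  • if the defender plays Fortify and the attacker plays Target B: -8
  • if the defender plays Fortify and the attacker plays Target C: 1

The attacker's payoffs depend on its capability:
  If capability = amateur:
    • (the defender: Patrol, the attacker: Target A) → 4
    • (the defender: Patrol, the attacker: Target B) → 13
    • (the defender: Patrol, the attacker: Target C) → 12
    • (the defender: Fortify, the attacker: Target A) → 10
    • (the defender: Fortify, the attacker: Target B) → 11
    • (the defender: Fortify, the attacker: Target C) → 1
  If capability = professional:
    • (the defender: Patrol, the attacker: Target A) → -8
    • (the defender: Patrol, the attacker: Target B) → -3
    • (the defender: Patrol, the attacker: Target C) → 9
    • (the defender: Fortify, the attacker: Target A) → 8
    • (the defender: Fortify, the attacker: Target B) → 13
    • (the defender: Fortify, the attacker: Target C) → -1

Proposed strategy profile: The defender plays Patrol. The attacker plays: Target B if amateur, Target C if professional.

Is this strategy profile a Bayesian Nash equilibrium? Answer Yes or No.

Yes

The defender plays Patrol: E[Patrol] = 0.625·(-7) + 0.375·(10) = -0.625; E[Fortify] = -4.625. Best-responding. ✓
The attacker (capability amateur), facing Patrol: Target A gives 4, Target B gives 13, Target C gives 12. Proposed Target B is best. ✓
The attacker (capability professional), facing Patrol: Target A gives -8, Target B gives -3, Target C gives 9. Proposed Target C is best. ✓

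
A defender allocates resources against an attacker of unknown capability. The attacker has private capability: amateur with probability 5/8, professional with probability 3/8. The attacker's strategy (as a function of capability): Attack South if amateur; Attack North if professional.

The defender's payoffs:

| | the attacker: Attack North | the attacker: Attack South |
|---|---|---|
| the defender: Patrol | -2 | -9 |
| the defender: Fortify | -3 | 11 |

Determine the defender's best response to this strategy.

Compute the defender's expected payoff for each action, taking the expectation over the attacker's type.
E[Patrol] = 5/8·(-9) + 3/8·(-2) = -51/8
E[Fortify] = 5/8·(11) + 3/8·(-3) = 23/4
Best response: Fortify (23/4 is the largest).

Fortify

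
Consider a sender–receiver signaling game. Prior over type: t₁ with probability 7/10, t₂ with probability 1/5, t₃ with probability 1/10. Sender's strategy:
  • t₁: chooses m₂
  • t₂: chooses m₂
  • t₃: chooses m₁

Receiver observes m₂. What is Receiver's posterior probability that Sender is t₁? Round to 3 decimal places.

0.778

Apply Bayes' rule using the sender's strategy as the likelihood.
P(m₂) = (7/10)·1 + (1/5)·1 + (1/10)·0 = 9/10
P(t₁ | m₂) = ((7/10)·1) / (9/10) = (7/10) / (9/10) = 7/9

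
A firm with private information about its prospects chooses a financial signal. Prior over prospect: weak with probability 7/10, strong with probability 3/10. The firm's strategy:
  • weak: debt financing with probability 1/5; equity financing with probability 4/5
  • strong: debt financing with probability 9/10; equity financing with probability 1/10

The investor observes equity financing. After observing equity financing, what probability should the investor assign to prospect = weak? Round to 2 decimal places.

P(equity financing) = (7/10)·(4/5) + (3/10)·(1/10) = 59/100
P(weak | equity financing) = ((7/10)·(4/5)) / (59/100) = (14/25) / (59/100) = 56/59

0.95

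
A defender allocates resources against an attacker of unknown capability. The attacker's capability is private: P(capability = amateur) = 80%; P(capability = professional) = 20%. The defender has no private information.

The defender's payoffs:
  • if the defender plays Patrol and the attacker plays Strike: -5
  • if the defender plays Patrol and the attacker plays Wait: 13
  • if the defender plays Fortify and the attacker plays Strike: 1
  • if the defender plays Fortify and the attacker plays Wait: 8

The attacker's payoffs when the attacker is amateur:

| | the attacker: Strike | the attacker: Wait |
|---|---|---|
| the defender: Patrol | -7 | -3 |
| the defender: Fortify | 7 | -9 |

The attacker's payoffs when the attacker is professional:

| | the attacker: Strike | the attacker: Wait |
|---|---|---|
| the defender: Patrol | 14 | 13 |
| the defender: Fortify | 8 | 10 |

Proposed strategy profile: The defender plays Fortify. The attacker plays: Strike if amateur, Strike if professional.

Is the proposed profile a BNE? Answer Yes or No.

A profile is a BNE iff every type of every player is best-responding given beliefs about the other side.
The defender plays Fortify: E[Fortify] = 0.8·(1) + 0.2·(1) = 1; E[Patrol] = -5. Best-responding. ✓
The attacker (capability amateur), facing Fortify: Strike gives 7, Wait gives -9. Proposed Strike is best. ✓
The attacker (capability professional), facing Fortify: Strike gives 8, Wait gives 10. Proposed Strike is not best — profitable deviation exists. ✗

No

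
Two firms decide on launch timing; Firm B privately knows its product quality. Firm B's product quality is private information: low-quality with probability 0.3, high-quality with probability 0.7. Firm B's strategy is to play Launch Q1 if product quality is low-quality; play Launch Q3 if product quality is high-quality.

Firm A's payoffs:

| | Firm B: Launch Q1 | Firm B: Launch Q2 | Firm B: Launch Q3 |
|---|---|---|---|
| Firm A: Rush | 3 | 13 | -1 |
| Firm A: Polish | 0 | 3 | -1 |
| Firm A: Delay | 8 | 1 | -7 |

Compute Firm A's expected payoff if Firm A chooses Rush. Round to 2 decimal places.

0.20

Take the expectation over Firm B's product quality, weighting each type's action by its prior probability.
E[Rush] = 0.3·3 + 0.7·(-1) = 0.9 + (-0.7) = 0.2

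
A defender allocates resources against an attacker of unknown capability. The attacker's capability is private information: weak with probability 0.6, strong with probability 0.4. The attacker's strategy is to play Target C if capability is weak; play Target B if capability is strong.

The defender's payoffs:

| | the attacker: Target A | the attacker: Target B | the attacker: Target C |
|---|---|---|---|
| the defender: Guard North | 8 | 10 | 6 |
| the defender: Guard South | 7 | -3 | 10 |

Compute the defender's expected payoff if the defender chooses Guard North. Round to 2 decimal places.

Take the expectation over the attacker's capability, weighting each type's action by its prior probability.
E[Guard North] = 0.6·6 + 0.4·10 = 3.6 + 4 = 7.6

7.60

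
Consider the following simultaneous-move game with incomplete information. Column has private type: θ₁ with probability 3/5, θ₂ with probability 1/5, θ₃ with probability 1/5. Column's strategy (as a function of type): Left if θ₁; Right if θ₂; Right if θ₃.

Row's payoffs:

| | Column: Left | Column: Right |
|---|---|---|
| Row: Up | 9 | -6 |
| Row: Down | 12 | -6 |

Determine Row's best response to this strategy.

E[Up] = 3/5·(9) + 1/5·(-6) + 1/5·(-6) = 3
E[Down] = 3/5·(12) + 1/5·(-6) + 1/5·(-6) = 24/5
Best response: Down (24/5 is the largest).

Down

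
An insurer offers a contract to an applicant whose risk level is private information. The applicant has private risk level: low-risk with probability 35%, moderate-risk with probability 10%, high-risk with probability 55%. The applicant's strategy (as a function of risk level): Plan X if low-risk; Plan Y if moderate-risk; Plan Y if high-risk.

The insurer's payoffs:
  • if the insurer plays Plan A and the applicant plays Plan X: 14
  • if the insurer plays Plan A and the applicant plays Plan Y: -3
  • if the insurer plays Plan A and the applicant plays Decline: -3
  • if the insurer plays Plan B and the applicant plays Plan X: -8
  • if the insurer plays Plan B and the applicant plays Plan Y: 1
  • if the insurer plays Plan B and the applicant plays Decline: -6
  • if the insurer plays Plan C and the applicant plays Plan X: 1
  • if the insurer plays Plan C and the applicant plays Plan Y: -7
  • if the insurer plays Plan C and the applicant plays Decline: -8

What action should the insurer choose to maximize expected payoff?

Plan A

E[Plan A] = 0.35·(14) + 0.1·(-3) + 0.55·(-3) = 2.95
E[Plan B] = 0.35·(-8) + 0.1·(1) + 0.55·(1) = -2.15
E[Plan C] = 0.35·(1) + 0.1·(-7) + 0.55·(-7) = -4.2
Best response: Plan A (2.95 is the largest).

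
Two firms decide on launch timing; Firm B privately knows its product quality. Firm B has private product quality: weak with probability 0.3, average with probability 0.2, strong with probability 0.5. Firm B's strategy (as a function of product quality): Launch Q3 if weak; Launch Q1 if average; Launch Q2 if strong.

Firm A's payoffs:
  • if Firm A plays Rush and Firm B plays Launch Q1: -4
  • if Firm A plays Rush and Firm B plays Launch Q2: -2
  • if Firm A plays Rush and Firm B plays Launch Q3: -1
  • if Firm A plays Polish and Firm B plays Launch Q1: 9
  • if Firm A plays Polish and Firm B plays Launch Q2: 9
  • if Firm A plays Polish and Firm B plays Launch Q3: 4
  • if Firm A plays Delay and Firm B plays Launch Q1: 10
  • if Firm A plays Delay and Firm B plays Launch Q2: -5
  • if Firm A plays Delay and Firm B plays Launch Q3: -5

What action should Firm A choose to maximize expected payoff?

Compute Firm A's expected payoff for each action, taking the expectation over Firm B's type.
E[Rush] = 0.3·(-1) + 0.2·(-4) + 0.5·(-2) = -2.1
E[Polish] = 0.3·(4) + 0.2·(9) + 0.5·(9) = 7.5
E[Delay] = 0.3·(-5) + 0.2·(10) + 0.5·(-5) = -2
Best response: Polish (7.5 is the largest).

Polish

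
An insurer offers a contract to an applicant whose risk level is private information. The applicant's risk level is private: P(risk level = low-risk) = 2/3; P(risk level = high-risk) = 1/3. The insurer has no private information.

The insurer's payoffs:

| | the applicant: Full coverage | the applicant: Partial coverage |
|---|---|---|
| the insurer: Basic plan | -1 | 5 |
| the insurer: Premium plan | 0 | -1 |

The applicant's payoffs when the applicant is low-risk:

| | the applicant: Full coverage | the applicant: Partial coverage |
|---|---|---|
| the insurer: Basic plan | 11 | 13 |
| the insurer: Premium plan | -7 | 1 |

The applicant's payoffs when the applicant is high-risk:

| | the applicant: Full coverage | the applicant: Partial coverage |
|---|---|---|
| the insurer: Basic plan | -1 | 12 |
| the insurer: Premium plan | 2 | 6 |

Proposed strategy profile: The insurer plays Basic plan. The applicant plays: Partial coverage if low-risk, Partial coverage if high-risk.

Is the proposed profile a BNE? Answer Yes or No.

A profile is a BNE iff every type of every player is best-responding given beliefs about the other side.
The insurer plays Basic plan: E[Basic plan] = 2/3·(5) + 1/3·(5) = 5; E[Premium plan] = -1. Best-responding. ✓
The applicant (risk level low-risk), facing Basic plan: Full coverage gives 11, Partial coverage gives 13. Proposed Partial coverage is best. ✓
The applicant (risk level high-risk), facing Basic plan: Full coverage gives -1, Partial coverage gives 12. Proposed Partial coverage is best. ✓

Yes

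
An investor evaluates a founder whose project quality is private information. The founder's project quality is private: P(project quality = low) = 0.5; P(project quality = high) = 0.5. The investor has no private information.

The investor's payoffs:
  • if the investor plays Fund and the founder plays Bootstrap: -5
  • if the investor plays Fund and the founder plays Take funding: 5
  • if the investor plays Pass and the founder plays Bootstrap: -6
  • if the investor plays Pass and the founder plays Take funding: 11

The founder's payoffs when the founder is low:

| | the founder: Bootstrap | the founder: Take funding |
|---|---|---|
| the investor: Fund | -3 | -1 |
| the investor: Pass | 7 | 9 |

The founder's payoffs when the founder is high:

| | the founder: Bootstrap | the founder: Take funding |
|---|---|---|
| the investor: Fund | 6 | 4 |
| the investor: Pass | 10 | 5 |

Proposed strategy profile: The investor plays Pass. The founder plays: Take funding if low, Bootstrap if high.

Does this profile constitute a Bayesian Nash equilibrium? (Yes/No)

The investor plays Pass: E[Pass] = 0.5·(11) + 0.5·(-6) = 2.5; E[Fund] = 0. Best-responding. ✓
The founder (project quality low), facing Pass: Bootstrap gives 7, Take funding gives 9. Proposed Take funding is best. ✓
The founder (project quality high), facing Pass: Bootstrap gives 10, Take funding gives 5. Proposed Bootstrap is best. ✓

Yes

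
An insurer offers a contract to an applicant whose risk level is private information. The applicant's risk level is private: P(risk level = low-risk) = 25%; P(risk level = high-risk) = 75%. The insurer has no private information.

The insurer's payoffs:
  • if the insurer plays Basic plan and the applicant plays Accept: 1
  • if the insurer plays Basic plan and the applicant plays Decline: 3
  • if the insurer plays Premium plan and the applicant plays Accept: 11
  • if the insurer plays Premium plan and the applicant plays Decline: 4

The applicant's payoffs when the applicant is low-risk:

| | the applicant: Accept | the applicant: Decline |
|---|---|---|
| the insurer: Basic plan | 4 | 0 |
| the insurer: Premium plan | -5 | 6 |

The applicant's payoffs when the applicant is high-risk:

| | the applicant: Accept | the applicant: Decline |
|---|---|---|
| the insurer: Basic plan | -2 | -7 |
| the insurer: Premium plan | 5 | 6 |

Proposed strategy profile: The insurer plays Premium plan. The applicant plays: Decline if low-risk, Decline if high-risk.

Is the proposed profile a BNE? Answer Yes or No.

The insurer plays Premium plan: E[Premium plan] = 0.25·(4) + 0.75·(4) = 4; E[Basic plan] = 3. Best-responding. ✓
The applicant (risk level low-risk), facing Premium plan: Accept gives -5, Decline gives 6. Proposed Decline is best. ✓
The applicant (risk level high-risk), facing Premium plan: Accept gives 5, Decline gives 6. Proposed Decline is best. ✓

Yes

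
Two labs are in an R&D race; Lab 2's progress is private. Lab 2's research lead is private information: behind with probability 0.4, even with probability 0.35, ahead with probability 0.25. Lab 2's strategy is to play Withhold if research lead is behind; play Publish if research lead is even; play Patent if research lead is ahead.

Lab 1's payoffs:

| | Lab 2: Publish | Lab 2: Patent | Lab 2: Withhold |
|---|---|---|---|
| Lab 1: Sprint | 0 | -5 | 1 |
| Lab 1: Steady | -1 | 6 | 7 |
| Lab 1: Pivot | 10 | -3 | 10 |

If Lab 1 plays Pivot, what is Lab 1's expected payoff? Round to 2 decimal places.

Take the expectation over Lab 2's research lead, weighting each type's action by its prior probability.
E[Pivot] = 0.4·10 + 0.35·10 + 0.25·(-3) = 4 + 3.5 + (-0.75) = 6.75

6.75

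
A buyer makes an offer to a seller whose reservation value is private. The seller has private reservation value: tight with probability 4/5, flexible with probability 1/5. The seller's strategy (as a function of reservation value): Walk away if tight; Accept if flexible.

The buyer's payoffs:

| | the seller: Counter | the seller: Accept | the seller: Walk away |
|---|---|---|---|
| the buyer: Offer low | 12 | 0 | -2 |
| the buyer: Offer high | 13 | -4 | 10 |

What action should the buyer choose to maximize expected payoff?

Offer high

E[Offer low] = 4/5·(-2) + 1/5·(0) = -8/5
E[Offer high] = 4/5·(10) + 1/5·(-4) = 36/5
Best response: Offer high (36/5 is the largest).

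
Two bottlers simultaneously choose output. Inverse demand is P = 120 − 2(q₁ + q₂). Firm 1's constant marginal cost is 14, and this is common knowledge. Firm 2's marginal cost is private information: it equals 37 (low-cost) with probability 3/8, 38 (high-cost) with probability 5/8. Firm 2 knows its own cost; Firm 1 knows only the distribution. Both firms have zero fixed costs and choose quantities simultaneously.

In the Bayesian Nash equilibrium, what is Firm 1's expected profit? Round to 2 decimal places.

933.48

Each type of Firm 2 best-responds to q₁; Firm 1 best-responds to the expected q₂ over Firm 2's types.
Firm 2 with cost c maximizes (120 − 2(q₁+q₂) − c)·q₂, giving q₂(c) = (120 − c − 2q₁)/4.
E[c₂] = 3/8·37 + 5/8·38 = 37.625
Firm 1's FOC against E[q₂] yields q₁ = (120 − 2·14 + E[c₂])/6 = (120 − 28 + 37.625)/6 = 21.6042.
E[P] = 120 − 2·(q₁ + E[q₂]) = 57.2083; Firm 1's expected profit = (E[P] − 14)·q₁ = (57.2083 − 14)·21.6042 = 933.48.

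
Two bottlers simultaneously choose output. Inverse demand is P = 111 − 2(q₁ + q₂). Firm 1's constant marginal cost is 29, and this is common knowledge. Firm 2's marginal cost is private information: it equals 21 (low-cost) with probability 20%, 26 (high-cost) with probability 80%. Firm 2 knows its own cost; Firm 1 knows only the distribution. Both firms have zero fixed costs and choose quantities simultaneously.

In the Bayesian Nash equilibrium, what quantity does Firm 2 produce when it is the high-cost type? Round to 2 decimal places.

Type-c best response for Firm 2: q₂(c) = (111 − c)/4 − q₁/2.
Firm 1 maximizes expected profit; its first-order condition is 111 − 4q₁ − 2E[q₂] − 29 = 0.
Substituting E[q₂] and solving: E[c₂] = 25, so q₁ = (111 − 2·29 + 25)/6 = 13.
q₂(high-cost) = (111 − 26 − 2·13)/4 = 14.75.

14.75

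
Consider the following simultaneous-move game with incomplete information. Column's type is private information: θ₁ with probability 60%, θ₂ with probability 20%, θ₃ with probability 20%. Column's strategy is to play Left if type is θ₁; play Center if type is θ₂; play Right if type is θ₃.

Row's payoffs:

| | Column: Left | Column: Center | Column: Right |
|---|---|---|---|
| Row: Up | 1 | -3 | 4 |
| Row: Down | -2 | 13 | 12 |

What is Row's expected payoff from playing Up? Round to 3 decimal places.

E[Up] = 0.6·1 + 0.2·(-3) + 0.2·4 = 0.6 + (-0.6) + 0.8 = 0.8

0.800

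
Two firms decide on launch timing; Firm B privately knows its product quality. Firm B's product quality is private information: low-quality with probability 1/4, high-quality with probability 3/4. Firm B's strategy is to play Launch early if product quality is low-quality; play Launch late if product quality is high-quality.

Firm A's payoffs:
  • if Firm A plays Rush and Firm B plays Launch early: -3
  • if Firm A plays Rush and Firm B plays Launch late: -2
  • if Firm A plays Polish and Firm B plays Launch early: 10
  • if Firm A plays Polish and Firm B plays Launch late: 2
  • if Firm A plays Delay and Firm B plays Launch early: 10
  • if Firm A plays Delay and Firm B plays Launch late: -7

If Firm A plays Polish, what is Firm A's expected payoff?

4

Take the expectation over Firm B's product quality, weighting each type's action by its prior probability.
E[Polish] = 1/4·10 + 3/4·2 = 5/2 + 3/2 = 4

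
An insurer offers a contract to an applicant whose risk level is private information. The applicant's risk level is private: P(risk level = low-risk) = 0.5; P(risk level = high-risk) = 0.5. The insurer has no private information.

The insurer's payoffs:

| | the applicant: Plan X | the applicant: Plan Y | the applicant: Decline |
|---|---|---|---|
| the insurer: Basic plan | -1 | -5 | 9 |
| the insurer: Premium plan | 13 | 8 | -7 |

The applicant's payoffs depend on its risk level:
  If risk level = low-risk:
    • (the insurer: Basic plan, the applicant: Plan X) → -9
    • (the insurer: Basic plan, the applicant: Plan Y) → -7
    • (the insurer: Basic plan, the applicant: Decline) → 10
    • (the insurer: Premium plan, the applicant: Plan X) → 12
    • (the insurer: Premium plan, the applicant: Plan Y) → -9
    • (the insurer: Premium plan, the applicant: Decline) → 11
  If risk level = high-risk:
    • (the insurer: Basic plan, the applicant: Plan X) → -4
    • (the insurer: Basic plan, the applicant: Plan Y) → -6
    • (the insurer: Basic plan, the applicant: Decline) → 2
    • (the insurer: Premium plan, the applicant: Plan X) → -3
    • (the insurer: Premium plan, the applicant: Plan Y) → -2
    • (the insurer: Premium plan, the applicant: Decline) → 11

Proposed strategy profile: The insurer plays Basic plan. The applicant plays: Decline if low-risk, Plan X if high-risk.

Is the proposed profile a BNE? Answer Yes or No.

A profile is a BNE iff every type of every player is best-responding given beliefs about the other side.
The insurer plays Basic plan: E[Basic plan] = 0.5·(9) + 0.5·(-1) = 4; E[Premium plan] = 3. Best-responding. ✓
The applicant (risk level low-risk), facing Basic plan: Plan X gives -9, Plan Y gives -7, Decline gives 10. Proposed Decline is best. ✓
The applicant (risk level high-risk), facing Basic plan: Plan X gives -4, Plan Y gives -6, Decline gives 2. Proposed Plan X is not best — profitable deviation exists. ✗

No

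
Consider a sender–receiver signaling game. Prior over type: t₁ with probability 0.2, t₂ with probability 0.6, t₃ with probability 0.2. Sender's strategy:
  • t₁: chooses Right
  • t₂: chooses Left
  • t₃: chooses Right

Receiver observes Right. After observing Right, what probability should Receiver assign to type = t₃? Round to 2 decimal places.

0.50

Apply Bayes' rule using the sender's strategy as the likelihood.
P(Right) = 0.2·1 + 0.6·0 + 0.2·1 = 0.4
P(t₃ | Right) = (0.2·1) / 0.4 = 0.2 / 0.4 = 0.5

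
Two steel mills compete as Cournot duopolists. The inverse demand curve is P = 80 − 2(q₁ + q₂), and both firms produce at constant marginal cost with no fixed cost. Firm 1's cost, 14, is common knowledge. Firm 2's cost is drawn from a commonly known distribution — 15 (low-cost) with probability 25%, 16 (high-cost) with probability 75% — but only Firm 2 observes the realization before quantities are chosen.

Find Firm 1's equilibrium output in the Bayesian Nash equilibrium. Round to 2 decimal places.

11.29

Each type of Firm 2 best-responds to q₁; Firm 1 best-responds to the expected q₂ over Firm 2's types.
Firm 2 with cost c maximizes (80 − 2(q₁+q₂) − c)·q₂, giving q₂(c) = (80 − c − 2q₁)/4.
E[c₂] = 0.25·15 + 0.75·16 = 15.75
Firm 1's FOC against E[q₂] yields q₁ = (80 − 2·14 + E[c₂])/6 = (80 − 28 + 15.75)/6 = 11.2917.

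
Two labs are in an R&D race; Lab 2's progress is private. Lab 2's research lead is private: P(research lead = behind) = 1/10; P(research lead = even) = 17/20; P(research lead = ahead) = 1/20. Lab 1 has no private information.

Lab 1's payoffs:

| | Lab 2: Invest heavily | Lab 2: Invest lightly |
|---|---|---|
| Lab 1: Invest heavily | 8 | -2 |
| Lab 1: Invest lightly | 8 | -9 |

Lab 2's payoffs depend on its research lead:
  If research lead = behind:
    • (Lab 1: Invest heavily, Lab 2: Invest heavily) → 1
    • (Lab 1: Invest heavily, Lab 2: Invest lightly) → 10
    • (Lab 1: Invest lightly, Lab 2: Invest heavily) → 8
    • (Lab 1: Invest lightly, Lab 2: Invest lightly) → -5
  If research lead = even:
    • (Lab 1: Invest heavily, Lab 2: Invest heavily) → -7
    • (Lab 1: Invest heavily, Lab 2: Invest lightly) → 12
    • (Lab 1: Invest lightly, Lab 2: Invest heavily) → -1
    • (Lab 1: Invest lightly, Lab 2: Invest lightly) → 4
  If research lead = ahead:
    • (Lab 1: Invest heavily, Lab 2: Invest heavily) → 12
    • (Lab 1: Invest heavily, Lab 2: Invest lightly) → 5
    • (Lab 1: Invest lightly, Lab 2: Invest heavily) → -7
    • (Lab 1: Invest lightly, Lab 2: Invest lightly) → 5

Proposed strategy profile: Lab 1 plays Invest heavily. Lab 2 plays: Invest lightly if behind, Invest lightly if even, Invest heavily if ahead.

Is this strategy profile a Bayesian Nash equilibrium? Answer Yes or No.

Lab 1 plays Invest heavily: E[Invest heavily] = 1/10·(-2) + 17/20·(-2) + 1/20·(8) = -3/2; E[Invest lightly] = -163/20. Best-responding. ✓
Lab 2 (research lead behind), facing Invest heavily: Invest heavily gives 1, Invest lightly gives 10. Proposed Invest lightly is best. ✓
Lab 2 (research lead even), facing Invest heavily: Invest heavily gives -7, Invest lightly gives 12. Proposed Invest lightly is best. ✓
Lab 2 (research lead ahead), facing Invest heavily: Invest heavily gives 12, Invest lightly gives 5. Proposed Invest heavily is best. ✓

Yes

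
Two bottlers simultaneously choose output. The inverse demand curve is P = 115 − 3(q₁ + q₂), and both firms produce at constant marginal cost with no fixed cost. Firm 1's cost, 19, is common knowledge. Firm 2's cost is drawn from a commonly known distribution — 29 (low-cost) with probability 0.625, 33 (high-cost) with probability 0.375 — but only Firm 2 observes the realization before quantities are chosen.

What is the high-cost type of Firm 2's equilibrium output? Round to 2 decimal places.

7.69

Type-c best response for Firm 2: q₂(c) = (115 − c)/6 − q₁/2.
Firm 1 maximizes expected profit; its first-order condition is 115 − 6q₁ − 3E[q₂] − 19 = 0.
Substituting E[q₂] and solving: E[c₂] = 30.5, so q₁ = (115 − 2·19 + 30.5)/9 = 11.9444.
q₂(high-cost) = (115 − 33 − 3·11.9444)/6 = 7.69444.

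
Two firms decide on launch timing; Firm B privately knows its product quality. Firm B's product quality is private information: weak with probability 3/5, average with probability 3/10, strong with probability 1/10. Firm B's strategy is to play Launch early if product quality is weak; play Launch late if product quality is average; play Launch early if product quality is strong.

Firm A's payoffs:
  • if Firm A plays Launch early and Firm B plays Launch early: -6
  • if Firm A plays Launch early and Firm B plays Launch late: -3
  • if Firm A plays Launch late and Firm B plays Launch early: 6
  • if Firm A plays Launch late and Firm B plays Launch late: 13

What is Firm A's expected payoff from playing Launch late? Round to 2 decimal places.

Take the expectation over Firm B's product quality, weighting each type's action by its prior probability.
E[Launch late] = 3/5·6 + 3/10·13 + 1/10·6 = 18/5 + 39/10 + 3/5 = 81/10

8.10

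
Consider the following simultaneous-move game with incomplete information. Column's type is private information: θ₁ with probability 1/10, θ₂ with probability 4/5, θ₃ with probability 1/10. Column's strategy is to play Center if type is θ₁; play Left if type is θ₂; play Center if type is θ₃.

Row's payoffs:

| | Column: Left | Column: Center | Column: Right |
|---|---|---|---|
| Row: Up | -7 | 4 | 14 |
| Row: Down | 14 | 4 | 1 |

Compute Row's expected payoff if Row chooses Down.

12

E[Down] = 1/10·4 + 4/5·14 + 1/10·4 = 2/5 + 56/5 + 2/5 = 12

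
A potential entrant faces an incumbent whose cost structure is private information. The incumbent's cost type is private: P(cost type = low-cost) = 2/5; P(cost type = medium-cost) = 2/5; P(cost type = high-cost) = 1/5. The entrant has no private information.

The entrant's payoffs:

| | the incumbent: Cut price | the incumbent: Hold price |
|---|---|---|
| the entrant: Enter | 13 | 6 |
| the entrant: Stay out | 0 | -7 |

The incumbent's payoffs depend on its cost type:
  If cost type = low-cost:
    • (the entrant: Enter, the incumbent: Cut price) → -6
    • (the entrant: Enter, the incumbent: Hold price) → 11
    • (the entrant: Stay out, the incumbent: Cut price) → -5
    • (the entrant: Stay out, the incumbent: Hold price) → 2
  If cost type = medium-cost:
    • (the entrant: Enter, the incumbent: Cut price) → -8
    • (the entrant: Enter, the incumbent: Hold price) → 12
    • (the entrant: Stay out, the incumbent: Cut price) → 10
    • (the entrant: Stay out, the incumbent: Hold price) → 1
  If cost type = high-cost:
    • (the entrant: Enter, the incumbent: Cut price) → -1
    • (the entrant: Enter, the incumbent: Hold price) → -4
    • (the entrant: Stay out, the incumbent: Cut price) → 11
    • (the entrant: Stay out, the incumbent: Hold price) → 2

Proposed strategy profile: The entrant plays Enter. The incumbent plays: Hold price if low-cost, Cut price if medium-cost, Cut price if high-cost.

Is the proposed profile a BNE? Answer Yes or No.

No

A profile is a BNE iff every type of every player is best-responding given beliefs about the other side.
The entrant plays Enter: E[Enter] = 2/5·(6) + 2/5·(13) + 1/5·(13) = 51/5; E[Stay out] = -14/5. Best-responding. ✓
The incumbent (cost type low-cost), facing Enter: Cut price gives -6, Hold price gives 11. Proposed Hold price is best. ✓
The incumbent (cost type medium-cost), facing Enter: Cut price gives -8, Hold price gives 12. Proposed Cut price is not best — profitable deviation exists. ✗
The incumbent (cost type high-cost), facing Enter: Cut price gives -1, Hold price gives -4. Proposed Cut price is best. ✓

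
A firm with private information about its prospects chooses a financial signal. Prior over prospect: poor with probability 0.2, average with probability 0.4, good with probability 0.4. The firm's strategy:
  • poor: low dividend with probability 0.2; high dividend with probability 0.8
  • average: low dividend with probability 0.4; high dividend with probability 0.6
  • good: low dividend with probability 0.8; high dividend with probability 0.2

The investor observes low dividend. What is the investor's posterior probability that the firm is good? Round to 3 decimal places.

0.615

P(low dividend) = 0.2·0.2 + 0.4·0.4 + 0.4·0.8 = 0.52
P(good | low dividend) = (0.4·0.8) / 0.52 = 0.32 / 0.52 = 0.615385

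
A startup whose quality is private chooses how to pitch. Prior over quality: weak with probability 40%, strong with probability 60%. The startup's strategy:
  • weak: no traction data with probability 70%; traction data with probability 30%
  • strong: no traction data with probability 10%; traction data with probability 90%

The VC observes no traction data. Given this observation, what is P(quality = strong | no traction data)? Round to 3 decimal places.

Apply Bayes' rule using the sender's strategy as the likelihood.
P(no traction data) = 0.4·0.7 + 0.6·0.1 = 0.34
P(strong | no traction data) = (0.6·0.1) / 0.34 = 0.06 / 0.34 = 0.176471

0.176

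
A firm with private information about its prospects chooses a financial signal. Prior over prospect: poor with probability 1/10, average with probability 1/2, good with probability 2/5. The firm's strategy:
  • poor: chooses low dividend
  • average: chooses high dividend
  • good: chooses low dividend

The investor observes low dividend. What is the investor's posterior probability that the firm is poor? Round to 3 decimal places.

P(low dividend) = (1/10)·1 + (1/2)·0 + (2/5)·1 = 1/2
P(poor | low dividend) = ((1/10)·1) / (1/2) = (1/10) / (1/2) = 1/5

0.200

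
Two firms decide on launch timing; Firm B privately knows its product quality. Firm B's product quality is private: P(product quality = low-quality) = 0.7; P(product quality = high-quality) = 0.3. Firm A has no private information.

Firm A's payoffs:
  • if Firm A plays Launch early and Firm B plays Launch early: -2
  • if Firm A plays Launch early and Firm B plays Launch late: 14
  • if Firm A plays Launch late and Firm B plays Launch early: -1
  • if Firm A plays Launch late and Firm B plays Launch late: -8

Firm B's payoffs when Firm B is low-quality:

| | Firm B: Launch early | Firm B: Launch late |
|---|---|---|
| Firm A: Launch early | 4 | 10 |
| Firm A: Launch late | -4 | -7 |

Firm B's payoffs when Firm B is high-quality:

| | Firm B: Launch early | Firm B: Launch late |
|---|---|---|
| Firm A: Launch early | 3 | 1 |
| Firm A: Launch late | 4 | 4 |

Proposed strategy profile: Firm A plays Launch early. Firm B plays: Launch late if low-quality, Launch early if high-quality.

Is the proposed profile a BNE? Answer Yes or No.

Yes

Firm A plays Launch early: E[Launch early] = 0.7·(14) + 0.3·(-2) = 9.2; E[Launch late] = -5.9. Best-responding. ✓
Firm B (product quality low-quality), facing Launch early: Launch early gives 4, Launch late gives 10. Proposed Launch late is best. ✓
Firm B (product quality high-quality), facing Launch early: Launch early gives 3, Launch late gives 1. Proposed Launch early is best. ✓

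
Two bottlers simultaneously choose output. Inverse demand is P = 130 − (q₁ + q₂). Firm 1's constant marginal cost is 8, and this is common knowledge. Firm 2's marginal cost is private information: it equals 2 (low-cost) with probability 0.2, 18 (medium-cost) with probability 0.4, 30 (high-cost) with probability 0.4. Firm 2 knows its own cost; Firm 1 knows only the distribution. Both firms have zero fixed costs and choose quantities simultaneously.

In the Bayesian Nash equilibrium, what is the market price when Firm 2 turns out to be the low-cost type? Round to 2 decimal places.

43.73

Firm 2 with cost c maximizes (130 − (q₁+q₂) − c)·q₂, giving q₂(c) = (130 − c − q₁)/2.
E[c₂] = 0.2·2 + 0.4·18 + 0.4·30 = 19.6
Firm 1's FOC against E[q₂] yields q₁ = (130 − 2·8 + E[c₂])/3 = (130 − 16 + 19.6)/3 = 44.5333.
q₂(low-cost) = 41.7333, so P = 130 − (44.5333 + 41.7333) = 43.7333.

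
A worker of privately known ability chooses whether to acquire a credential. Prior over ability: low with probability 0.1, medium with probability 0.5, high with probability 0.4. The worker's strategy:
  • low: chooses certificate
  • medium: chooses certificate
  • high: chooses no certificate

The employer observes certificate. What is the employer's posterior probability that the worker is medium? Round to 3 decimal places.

P(certificate) = 0.1·1 + 0.5·1 + 0.4·0 = 0.6
P(medium | certificate) = (0.5·1) / 0.6 = 0.5 / 0.6 = 0.833333

0.833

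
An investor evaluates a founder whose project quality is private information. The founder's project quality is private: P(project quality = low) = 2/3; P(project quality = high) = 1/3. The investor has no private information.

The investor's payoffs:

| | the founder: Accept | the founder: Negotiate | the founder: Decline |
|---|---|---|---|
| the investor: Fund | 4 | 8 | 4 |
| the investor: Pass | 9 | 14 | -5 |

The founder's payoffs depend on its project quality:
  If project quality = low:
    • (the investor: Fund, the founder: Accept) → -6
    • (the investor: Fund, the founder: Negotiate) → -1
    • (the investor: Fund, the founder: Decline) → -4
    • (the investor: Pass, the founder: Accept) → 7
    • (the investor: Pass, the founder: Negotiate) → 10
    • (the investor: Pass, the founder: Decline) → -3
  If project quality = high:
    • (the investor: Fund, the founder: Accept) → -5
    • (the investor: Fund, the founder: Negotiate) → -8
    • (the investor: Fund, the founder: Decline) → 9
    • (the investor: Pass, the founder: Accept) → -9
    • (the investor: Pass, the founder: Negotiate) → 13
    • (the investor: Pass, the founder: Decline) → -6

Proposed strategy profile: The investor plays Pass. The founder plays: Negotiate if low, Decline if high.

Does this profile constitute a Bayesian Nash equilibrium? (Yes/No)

No

The investor plays Pass: E[Pass] = 2/3·(14) + 1/3·(-5) = 23/3; E[Fund] = 20/3. Best-responding. ✓
The founder (project quality low), facing Pass: Accept gives 7, Negotiate gives 10, Decline gives -3. Proposed Negotiate is best. ✓
The founder (project quality high), facing Pass: Accept gives -9, Negotiate gives 13, Decline gives -6. Proposed Decline is not best — profitable deviation exists. ✗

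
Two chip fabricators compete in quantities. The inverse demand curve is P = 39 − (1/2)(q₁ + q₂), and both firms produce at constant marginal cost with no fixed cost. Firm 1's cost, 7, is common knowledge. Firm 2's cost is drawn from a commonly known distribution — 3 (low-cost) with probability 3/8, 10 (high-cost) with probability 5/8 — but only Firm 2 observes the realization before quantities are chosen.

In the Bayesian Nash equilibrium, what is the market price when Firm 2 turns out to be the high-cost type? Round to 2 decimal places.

Firm 2 with cost c maximizes (39 − (1/2)(q₁+q₂) − c)·q₂, giving q₂(c) = (39 − c − (1/2)q₁).
E[c₂] = 3/8·3 + 5/8·10 = 7.375
Firm 1's FOC against E[q₂] yields q₁ = (39 − 2·7 + E[c₂])/(3/2) = (39 − 14 + 7.375)/(3/2) = 21.5833.
q₂(high-cost) = 18.2083, so P = 39 − (1/2)·(21.5833 + 18.2083) = 19.1042.

19.10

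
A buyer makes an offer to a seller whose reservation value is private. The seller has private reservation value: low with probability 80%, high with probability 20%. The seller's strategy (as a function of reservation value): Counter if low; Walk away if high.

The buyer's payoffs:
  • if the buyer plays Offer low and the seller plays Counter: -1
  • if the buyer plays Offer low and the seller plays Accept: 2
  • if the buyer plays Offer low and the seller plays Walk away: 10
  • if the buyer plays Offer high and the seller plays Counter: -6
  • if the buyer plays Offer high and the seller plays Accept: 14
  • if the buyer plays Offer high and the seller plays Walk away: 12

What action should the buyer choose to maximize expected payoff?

Offer low

Compute the buyer's expected payoff for each action, taking the expectation over the seller's type.
E[Offer low] = 0.8·(-1) + 0.2·(10) = 1.2
E[Offer high] = 0.8·(-6) + 0.2·(12) = -2.4
Best response: Offer low (1.2 is the largest).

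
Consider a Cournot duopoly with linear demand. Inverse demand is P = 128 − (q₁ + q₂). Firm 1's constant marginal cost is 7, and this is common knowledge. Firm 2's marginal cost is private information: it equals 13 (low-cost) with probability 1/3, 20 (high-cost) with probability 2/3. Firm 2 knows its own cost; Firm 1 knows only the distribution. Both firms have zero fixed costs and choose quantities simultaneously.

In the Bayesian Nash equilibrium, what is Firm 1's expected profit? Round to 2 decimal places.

Type-c best response for Firm 2: q₂(c) = (128 − c)/2 − q₁/2.
Firm 1 maximizes expected profit; its first-order condition is 128 − 2q₁ − E[q₂] − 7 = 0.
Substituting E[q₂] and solving: E[c₂] = 17.6667, so q₁ = (128 − 2·7 + 17.6667)/3 = 43.8889.
E[P] = 128 − (q₁ + E[q₂]) = 50.8889; Firm 1's expected profit = (E[P] − 7)·q₁ = (50.8889 − 7)·43.8889 = 1926.23.

1926.23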